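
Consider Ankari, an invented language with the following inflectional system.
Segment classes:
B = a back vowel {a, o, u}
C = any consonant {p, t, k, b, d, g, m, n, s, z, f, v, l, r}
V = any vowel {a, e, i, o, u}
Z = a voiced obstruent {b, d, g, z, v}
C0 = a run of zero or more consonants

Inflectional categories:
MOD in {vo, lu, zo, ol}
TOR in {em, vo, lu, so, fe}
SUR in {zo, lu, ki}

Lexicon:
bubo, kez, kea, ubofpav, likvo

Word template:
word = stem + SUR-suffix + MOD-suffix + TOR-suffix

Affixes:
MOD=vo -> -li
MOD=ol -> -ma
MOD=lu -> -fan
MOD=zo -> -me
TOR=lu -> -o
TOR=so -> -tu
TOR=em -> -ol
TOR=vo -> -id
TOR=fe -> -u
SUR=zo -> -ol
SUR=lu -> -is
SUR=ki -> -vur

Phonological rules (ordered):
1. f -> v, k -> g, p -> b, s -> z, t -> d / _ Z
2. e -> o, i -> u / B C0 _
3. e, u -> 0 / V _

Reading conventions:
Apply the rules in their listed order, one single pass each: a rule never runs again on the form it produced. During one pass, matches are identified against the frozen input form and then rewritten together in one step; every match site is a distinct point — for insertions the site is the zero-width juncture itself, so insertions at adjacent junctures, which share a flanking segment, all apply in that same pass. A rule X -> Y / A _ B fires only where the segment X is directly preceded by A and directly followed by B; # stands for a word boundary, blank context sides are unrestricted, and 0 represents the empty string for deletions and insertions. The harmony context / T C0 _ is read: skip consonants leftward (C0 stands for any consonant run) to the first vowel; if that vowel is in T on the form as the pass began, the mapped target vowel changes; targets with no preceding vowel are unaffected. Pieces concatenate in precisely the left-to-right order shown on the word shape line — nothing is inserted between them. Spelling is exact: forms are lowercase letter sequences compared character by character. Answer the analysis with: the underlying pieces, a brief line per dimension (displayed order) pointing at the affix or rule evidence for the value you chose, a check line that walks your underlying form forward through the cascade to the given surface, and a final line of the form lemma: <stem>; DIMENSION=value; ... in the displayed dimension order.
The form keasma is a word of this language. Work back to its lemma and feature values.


underlying: kea-is-ma-u
MOD=ol - signalled by the affix -ma
TOR=fe - signalled by the affix -u
SUR=lu - signalled by the affix -is
check: keaismau -> keaismau -> keausmau -> keasma
lemma: kea; MOD=ol; TOR=fe; SUR=lu


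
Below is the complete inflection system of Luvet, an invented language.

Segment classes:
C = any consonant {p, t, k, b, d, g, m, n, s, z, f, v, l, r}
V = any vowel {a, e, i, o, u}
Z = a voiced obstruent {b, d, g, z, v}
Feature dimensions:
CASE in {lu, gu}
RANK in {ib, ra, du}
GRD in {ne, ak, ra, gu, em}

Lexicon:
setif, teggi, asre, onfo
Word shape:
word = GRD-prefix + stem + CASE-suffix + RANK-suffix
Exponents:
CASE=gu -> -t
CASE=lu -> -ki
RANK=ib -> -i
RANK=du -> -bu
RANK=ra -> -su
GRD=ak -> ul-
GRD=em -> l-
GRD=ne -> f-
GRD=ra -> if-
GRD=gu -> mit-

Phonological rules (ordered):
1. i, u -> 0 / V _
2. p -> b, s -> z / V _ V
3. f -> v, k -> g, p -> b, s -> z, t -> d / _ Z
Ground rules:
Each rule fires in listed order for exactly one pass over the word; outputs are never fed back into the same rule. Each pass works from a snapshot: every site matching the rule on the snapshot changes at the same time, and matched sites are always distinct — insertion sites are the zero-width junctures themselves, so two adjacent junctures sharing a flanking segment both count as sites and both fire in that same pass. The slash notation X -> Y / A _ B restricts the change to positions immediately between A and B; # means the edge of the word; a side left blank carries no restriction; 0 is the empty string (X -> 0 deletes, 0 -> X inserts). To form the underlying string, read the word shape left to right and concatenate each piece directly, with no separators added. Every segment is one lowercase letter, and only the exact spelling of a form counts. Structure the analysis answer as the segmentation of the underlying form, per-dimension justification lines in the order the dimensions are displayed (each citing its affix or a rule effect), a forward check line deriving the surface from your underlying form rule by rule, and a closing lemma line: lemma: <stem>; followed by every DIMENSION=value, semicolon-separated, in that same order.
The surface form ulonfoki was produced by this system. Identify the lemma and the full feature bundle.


underlying: ul-onfo-ki-i
CASE=lu - signalled by the affix -ki
RANK=ib - signalled by the affix -i
GRD=ak - signalled by the affix ul-
check: ulonfokii -> ulonfoki -> ulonfoki -> ulonfoki
lemma: onfo; CASE=lu; RANK=ib; GRD=ak


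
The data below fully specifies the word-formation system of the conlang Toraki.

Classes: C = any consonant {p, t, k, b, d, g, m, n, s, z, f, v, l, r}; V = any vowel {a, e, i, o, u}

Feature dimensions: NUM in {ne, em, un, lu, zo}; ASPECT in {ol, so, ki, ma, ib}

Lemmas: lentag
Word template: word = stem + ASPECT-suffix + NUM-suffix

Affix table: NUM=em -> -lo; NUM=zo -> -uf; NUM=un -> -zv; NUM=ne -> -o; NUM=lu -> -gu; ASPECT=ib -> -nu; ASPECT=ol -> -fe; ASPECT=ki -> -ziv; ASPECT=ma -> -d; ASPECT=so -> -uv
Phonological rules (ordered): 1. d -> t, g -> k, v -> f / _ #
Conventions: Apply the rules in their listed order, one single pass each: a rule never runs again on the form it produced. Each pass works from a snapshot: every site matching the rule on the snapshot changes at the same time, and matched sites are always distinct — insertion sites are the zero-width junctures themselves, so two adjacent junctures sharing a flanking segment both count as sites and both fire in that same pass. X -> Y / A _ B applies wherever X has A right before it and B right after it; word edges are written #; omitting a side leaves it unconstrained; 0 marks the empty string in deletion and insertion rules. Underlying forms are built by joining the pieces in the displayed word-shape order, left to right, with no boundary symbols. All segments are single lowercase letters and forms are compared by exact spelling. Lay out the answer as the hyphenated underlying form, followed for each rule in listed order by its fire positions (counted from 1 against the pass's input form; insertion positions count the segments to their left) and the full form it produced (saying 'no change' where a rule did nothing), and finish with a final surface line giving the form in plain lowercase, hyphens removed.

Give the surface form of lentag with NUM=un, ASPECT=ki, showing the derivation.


underlying: lentag-ziv-zv
1. d -> t, g -> k, v -> f / _ #: fires at position(s) 11: lentagzivzf
surface: lentagzivzf


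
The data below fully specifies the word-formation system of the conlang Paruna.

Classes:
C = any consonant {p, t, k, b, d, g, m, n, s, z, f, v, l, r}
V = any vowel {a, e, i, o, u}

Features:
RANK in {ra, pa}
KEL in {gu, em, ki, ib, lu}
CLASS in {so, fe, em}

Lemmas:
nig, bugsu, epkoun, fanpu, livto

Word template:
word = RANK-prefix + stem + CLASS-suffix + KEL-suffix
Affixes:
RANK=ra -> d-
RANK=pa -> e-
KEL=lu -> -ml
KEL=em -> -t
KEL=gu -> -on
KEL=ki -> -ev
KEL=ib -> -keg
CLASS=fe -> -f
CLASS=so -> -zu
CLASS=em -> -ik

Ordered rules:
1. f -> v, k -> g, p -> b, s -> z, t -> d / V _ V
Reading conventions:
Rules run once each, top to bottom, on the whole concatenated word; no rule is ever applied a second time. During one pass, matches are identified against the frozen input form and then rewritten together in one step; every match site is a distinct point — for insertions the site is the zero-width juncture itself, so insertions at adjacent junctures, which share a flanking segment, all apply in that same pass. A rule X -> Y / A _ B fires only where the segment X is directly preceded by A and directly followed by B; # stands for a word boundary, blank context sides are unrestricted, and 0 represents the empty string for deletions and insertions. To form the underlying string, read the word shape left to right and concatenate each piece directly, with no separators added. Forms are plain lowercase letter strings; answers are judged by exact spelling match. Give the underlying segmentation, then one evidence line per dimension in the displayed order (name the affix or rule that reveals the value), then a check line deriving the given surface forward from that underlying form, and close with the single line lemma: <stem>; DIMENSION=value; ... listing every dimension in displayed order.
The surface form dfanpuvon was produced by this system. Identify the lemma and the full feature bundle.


underlying: d-fanpu-f-on
RANK=ra - signalled by the affix d-
KEL=gu - signalled by the affix -on
CLASS=fe - signalled by the affix -f
check: dfanpufon -> dfanpuvon
lemma: fanpu; RANK=ra; KEL=gu; CLASS=fe


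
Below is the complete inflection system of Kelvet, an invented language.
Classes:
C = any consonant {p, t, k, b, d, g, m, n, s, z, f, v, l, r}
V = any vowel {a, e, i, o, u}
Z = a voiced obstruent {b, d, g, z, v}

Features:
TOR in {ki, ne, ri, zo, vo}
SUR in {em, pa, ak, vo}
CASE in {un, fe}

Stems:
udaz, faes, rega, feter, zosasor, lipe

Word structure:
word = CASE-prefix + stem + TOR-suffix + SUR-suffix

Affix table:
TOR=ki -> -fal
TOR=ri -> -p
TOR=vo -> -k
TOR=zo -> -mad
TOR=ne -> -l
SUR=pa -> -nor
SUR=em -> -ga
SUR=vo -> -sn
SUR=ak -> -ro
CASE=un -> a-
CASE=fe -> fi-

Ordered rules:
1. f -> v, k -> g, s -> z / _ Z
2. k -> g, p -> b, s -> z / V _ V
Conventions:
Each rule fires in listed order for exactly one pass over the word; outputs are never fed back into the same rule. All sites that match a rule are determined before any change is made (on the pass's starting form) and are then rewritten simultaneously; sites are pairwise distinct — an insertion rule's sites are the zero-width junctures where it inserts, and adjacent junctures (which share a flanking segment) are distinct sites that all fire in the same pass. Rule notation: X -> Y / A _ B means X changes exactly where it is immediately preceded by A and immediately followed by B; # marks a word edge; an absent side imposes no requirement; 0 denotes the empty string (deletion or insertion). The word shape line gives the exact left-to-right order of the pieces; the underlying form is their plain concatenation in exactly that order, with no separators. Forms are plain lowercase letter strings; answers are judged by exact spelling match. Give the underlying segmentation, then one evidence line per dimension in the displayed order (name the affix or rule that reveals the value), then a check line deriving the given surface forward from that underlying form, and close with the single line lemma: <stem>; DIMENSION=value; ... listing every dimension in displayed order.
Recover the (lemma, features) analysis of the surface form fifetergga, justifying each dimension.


underlying: fi-feter-k-ga
TOR=vo - signalled by the affix -k
SUR=em - signalled by the affix -ga
CASE=fe - signalled by the affix fi-
check: fifeterkga -> fifetergga -> fifetergga
lemma: feter; TOR=vo; SUR=em; CASE=fe


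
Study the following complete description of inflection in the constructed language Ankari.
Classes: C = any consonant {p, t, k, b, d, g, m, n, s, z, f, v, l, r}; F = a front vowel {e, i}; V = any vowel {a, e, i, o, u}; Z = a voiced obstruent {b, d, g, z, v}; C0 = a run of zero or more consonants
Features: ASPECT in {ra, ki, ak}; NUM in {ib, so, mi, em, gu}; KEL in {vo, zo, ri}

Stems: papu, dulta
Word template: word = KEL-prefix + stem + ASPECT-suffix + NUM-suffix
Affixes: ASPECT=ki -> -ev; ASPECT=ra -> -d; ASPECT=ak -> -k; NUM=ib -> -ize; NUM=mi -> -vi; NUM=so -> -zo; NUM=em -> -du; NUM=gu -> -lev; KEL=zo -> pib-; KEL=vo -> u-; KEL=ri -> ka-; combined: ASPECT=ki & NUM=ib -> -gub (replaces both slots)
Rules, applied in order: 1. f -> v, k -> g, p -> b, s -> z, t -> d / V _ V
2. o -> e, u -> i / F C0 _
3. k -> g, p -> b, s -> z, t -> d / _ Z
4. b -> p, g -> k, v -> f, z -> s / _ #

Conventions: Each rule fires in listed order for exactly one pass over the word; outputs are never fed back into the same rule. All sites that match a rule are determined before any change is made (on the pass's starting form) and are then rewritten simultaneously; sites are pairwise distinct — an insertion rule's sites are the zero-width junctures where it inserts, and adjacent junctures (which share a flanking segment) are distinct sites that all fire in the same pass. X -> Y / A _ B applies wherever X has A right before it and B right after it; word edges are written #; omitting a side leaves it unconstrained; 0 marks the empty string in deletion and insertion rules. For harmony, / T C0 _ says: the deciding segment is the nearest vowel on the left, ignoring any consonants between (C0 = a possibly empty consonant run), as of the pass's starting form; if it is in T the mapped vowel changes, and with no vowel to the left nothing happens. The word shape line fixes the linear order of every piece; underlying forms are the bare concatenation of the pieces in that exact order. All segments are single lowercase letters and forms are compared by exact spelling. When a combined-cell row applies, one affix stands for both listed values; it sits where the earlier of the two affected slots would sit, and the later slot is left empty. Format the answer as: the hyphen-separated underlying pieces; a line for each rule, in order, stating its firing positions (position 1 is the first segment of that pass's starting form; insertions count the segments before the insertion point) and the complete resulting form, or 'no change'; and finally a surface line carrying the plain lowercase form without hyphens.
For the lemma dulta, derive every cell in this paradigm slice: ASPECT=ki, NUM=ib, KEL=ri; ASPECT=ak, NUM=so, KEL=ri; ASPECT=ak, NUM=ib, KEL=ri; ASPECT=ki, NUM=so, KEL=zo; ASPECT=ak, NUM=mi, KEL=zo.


cell ASPECT=ki, NUM=ib, KEL=ri:
underlying: ka-dulta-gub
1. f -> v, k -> g, p -> b, s -> z, t -> d / V _ V: no change
2. o -> e, u -> i / F C0 _: no change
3. k -> g, p -> b, s -> z, t -> d / _ Z: no change
4. b -> p, g -> k, v -> f, z -> s / _ #: fires at position(s) 10: kadultagup
surface: kadultagup

cell ASPECT=ak, NUM=so, KEL=ri:
underlying: ka-dulta-k-zo
1. f -> v, k -> g, p -> b, s -> z, t -> d / V _ V: no change
2. o -> e, u -> i / F C0 _: no change
3. k -> g, p -> b, s -> z, t -> d / _ Z: fires at position(s) 8: kadultagzo
4. b -> p, g -> k, v -> f, z -> s / _ #: no change
surface: kadultagzo

cell ASPECT=ak, NUM=ib, KEL=ri:
underlying: ka-dulta-k-ize
1. f -> v, k -> g, p -> b, s -> z, t -> d / V _ V: fires at position(s) 8: kadultagize
2. o -> e, u -> i / F C0 _: no change
3. k -> g, p -> b, s -> z, t -> d / _ Z: no change
4. b -> p, g -> k, v -> f, z -> s / _ #: no change
surface: kadultagize

cell ASPECT=ki, NUM=so, KEL=zo:
underlying: pib-dulta-ev-zo
1. f -> v, k -> g, p -> b, s -> z, t -> d / V _ V: no change
2. o -> e, u -> i / F C0 _: fires at position(s) 5, 12: pibdiltaevze
3. k -> g, p -> b, s -> z, t -> d / _ Z: no change
4. b -> p, g -> k, v -> f, z -> s / _ #: no change
surface: pibdiltaevze

cell ASPECT=ak, NUM=mi, KEL=zo:
underlying: pib-dulta-k-vi
1. f -> v, k -> g, p -> b, s -> z, t -> d / V _ V: no change
2. o -> e, u -> i / F C0 _: fires at position(s) 5: pibdiltakvi
3. k -> g, p -> b, s -> z, t -> d / _ Z: fires at position(s) 9: pibdiltagvi
4. b -> p, g -> k, v -> f, z -> s / _ #: no change
surface: pibdiltagvi


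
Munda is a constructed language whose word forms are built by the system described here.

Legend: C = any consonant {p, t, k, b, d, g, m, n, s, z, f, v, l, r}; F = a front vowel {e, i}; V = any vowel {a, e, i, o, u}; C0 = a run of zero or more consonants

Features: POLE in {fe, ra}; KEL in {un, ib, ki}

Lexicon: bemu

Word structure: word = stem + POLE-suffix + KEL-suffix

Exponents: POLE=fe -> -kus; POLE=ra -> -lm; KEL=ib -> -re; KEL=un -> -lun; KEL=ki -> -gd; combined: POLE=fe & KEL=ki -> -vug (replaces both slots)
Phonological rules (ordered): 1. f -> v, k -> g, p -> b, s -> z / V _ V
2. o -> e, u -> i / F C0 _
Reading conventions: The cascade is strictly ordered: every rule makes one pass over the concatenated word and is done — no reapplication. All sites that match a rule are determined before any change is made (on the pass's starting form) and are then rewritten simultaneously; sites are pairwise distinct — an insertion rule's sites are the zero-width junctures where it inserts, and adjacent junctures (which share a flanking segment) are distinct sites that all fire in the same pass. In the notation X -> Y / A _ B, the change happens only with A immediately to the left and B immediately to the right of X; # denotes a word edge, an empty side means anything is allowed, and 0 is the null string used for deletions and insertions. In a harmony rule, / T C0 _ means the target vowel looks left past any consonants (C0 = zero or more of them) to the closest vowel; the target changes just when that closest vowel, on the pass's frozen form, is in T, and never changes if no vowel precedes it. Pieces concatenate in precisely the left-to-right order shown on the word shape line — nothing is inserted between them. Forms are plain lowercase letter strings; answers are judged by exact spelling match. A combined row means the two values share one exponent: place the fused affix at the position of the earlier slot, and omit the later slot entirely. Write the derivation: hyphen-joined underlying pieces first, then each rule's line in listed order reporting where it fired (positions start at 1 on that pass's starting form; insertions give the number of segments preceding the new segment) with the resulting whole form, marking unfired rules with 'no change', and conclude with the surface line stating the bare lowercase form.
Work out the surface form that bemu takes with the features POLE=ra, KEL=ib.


underlying: bemu-lm-re
1. f -> v, k -> g, p -> b, s -> z / V _ V: no change
2. o -> e, u -> i / F C0 _: fires at position(s) 4: bemilmre
surface: bemilmre


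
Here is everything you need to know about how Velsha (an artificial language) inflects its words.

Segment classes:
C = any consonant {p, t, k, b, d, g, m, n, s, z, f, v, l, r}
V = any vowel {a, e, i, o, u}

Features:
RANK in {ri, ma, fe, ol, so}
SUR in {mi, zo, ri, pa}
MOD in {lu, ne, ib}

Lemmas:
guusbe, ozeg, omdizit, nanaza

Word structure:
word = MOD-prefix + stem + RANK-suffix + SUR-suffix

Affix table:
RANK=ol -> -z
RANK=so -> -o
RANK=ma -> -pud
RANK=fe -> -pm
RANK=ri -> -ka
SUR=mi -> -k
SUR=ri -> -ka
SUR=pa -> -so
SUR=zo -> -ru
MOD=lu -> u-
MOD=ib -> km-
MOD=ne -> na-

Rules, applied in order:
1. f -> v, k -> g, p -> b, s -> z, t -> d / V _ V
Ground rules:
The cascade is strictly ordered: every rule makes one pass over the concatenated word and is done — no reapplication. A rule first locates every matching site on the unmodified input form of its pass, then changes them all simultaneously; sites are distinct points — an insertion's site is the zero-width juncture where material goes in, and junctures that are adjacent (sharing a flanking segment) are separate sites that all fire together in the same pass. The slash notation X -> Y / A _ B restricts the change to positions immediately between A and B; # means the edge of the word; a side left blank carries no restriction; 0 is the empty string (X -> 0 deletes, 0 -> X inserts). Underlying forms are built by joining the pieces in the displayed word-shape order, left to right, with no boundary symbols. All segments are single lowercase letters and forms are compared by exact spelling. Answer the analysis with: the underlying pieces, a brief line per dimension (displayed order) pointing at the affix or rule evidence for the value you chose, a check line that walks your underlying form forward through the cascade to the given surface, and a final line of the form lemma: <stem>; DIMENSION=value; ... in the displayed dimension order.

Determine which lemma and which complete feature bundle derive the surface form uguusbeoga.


underlying: u-guusbe-o-ka
RANK=so - signalled by the affix -o
SUR=ri - signalled by the affix -ka
MOD=lu - signalled by the affix u-
check: uguusbeoka -> uguusbeoga
lemma: guusbe; RANK=so; SUR=ri; MOD=lu


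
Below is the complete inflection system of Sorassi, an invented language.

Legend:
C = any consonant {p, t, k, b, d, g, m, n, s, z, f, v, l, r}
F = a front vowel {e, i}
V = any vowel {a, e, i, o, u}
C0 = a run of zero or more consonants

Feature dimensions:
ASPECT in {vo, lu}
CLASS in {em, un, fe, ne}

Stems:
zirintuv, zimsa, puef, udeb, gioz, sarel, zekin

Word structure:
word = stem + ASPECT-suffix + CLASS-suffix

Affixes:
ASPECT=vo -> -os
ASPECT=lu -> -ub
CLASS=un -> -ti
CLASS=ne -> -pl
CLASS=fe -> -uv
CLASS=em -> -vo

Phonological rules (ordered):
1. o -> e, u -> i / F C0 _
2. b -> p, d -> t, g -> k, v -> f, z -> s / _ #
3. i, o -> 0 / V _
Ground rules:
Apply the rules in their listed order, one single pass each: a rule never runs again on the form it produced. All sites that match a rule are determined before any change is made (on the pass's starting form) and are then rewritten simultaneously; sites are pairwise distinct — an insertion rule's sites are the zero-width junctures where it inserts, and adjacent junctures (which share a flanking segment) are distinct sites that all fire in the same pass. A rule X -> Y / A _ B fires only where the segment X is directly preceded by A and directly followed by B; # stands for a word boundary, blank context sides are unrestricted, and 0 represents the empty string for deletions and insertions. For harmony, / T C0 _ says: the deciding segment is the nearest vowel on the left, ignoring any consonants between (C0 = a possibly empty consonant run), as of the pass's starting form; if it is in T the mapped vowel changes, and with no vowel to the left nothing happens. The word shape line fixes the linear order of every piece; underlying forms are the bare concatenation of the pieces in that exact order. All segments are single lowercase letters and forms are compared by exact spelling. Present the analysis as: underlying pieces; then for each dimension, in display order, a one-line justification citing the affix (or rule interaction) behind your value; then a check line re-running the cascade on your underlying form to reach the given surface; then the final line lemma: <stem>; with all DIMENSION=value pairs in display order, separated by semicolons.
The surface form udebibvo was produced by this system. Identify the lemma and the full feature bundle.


underlying: udeb-ub-vo
ASPECT=lu - signalled by the affix -ub
CLASS=em - signalled by the affix -vo
check: udebubvo -> udebibvo -> udebibvo -> udebibvo
lemma: udeb; ASPECT=lu; CLASS=em


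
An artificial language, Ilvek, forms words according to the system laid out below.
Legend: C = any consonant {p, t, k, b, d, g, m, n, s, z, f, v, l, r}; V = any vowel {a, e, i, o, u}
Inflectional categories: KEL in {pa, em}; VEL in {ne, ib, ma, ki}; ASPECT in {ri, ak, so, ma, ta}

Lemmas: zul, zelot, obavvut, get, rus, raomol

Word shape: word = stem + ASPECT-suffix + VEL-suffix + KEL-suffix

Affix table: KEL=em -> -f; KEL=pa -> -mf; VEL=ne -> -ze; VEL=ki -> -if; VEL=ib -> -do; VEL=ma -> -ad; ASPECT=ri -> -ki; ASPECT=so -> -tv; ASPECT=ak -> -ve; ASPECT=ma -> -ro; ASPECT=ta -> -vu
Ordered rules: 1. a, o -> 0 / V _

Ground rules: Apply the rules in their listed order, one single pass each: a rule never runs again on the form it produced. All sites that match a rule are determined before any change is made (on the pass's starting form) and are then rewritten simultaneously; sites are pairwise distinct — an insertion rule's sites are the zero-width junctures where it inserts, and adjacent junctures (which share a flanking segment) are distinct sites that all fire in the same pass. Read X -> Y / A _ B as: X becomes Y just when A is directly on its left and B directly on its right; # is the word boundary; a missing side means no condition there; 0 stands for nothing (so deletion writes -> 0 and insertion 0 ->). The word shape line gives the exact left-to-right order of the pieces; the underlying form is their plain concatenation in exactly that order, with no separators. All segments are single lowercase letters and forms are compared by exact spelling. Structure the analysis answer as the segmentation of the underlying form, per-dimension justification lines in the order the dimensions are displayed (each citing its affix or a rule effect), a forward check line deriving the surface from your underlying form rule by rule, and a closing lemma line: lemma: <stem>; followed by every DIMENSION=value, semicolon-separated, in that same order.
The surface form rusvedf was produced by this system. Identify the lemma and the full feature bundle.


underlying: rus-ve-ad-f
KEL=em - signalled by the affix -f
VEL=ma - signalled by the affix -ad
ASPECT=ak - signalled by the affix -ve
check: rusveadf -> rusvedf
lemma: rus; KEL=em; VEL=ma; ASPECT=ak


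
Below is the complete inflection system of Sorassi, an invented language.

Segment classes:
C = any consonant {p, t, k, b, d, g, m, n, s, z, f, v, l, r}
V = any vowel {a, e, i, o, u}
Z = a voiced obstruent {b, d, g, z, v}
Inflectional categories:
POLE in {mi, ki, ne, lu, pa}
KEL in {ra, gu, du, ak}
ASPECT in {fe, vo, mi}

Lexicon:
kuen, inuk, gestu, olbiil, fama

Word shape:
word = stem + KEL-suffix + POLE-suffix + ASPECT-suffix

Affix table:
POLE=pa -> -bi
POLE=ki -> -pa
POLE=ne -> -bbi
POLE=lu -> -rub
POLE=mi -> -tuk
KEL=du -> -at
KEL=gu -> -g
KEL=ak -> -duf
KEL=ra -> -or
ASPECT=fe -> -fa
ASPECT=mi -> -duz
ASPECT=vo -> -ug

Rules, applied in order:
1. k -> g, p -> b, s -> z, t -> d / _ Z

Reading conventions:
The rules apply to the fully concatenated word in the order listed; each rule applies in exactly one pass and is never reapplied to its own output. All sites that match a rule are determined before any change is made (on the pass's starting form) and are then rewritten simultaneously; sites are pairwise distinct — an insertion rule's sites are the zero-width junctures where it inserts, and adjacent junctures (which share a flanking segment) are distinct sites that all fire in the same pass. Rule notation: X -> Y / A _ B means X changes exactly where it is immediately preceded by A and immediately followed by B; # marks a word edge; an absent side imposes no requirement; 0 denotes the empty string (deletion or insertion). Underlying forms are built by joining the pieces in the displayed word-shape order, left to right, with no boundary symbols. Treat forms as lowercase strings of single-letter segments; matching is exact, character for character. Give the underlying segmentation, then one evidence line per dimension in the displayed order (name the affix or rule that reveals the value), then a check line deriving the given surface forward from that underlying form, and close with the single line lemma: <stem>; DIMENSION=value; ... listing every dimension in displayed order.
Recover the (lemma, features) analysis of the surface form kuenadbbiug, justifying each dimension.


underlying: kuen-at-bbi-ug
POLE=ne - signalled by the affix -bbi
KEL=du - signalled by the affix -at
ASPECT=vo - signalled by the affix -ug
check: kuenatbbiug -> kuenadbbiug
lemma: kuen; POLE=ne; KEL=du; ASPECT=vo


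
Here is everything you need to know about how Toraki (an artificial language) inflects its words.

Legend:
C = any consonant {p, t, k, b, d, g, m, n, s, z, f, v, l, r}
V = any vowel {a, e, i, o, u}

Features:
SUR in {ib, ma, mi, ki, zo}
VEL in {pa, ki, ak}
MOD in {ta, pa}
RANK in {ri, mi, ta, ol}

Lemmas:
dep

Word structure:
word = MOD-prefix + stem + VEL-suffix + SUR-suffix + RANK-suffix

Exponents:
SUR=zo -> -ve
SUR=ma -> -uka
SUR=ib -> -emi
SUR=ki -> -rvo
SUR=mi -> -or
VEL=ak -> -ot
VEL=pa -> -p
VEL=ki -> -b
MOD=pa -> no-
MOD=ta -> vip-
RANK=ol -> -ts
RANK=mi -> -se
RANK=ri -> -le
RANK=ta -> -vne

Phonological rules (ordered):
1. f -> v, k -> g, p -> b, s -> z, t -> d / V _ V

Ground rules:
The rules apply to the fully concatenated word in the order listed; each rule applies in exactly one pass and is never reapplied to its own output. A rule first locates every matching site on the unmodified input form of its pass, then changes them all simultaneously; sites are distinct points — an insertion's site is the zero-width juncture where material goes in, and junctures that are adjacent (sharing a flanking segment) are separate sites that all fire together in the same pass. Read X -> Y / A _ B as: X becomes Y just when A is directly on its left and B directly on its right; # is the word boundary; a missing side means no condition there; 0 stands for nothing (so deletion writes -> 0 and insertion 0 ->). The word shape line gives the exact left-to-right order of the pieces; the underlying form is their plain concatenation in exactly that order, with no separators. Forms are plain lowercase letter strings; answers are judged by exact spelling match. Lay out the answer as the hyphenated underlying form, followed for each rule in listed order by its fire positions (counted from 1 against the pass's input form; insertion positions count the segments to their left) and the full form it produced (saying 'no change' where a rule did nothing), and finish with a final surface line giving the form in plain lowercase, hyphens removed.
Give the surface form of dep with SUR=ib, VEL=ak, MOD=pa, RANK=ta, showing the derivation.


underlying: no-dep-ot-emi-vne
1. f -> v, k -> g, p -> b, s -> z, t -> d / V _ V: fires at position(s) 5, 7: nodebodemivne
surface: nodebodemivne


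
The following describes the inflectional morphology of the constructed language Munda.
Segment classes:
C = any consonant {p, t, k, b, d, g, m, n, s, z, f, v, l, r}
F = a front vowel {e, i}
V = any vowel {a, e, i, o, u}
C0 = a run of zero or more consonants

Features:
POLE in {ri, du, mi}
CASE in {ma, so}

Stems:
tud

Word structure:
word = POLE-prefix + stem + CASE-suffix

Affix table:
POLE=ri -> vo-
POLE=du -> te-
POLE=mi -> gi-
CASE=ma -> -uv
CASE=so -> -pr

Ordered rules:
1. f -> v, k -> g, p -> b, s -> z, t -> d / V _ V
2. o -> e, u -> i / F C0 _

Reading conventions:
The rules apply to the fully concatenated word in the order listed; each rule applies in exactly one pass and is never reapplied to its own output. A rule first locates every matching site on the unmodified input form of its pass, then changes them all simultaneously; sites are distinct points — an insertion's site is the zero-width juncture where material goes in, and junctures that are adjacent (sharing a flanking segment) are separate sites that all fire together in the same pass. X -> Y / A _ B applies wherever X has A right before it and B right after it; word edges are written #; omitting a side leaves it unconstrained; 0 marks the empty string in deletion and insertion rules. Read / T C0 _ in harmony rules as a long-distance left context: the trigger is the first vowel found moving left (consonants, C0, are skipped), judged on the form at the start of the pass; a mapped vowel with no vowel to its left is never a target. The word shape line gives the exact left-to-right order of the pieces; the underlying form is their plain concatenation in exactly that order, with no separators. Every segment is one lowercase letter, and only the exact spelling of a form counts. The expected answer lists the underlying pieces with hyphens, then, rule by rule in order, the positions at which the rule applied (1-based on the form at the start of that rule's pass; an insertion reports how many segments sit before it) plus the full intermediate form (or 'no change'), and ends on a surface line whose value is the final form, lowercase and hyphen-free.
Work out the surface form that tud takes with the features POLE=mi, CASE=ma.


underlying: gi-tud-uv
1. f -> v, k -> g, p -> b, s -> z, t -> d / V _ V: fires at position(s) 3: giduduv
2. o -> e, u -> i / F C0 _: fires at position(s) 4: gididuv
surface: gididuv


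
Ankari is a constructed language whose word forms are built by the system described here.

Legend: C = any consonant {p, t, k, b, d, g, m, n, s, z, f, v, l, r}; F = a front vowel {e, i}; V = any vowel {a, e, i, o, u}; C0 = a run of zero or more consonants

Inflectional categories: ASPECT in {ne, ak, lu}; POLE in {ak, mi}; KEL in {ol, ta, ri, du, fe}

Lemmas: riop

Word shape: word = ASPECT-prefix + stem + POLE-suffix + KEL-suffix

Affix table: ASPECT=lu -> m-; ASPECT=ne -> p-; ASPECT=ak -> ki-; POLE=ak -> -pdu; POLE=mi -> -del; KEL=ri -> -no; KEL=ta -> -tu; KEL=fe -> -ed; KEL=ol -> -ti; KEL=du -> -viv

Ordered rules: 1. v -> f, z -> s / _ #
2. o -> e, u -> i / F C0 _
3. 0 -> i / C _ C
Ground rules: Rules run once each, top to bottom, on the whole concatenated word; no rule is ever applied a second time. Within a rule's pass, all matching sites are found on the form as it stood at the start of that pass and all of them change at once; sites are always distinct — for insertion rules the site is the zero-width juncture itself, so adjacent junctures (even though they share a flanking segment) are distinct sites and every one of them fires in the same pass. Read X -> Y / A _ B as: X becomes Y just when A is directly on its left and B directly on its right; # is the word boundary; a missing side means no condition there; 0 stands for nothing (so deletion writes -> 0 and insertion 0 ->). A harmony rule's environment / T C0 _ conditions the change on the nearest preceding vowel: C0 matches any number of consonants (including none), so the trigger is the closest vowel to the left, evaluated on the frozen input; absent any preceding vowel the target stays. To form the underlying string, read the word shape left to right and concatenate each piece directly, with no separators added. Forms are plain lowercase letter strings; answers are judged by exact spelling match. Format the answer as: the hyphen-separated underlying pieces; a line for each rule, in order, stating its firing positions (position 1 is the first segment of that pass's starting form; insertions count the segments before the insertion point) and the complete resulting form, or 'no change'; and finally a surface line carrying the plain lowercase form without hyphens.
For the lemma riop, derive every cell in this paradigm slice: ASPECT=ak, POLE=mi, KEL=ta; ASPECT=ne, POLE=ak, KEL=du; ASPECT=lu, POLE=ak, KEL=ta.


cell ASPECT=ak, POLE=mi, KEL=ta:
underlying: ki-riop-del-tu
1. v -> f, z -> s / _ #: no change
2. o -> e, u -> i / F C0 _: fires at position(s) 5, 11: kiriepdelti
3. 0 -> i / C _ C: inserts after position(s) 6, 9: kiriepideliti
surface: kiriepideliti

cell ASPECT=ne, POLE=ak, KEL=du:
underlying: p-riop-pdu-viv
1. v -> f, z -> s / _ #: fires at position(s) 11: prioppduvif
2. o -> e, u -> i / F C0 _: fires at position(s) 4: prieppduvif
3. 0 -> i / C _ C: inserts after position(s) 1, 5, 6: piriepipiduvif
surface: piriepipiduvif

cell ASPECT=lu, POLE=ak, KEL=ta:
underlying: m-riop-pdu-tu
1. v -> f, z -> s / _ #: no change
2. o -> e, u -> i / F C0 _: fires at position(s) 4: mrieppdutu
3. 0 -> i / C _ C: inserts after position(s) 1, 5, 6: miriepipidutu
surface: miriepipidutu


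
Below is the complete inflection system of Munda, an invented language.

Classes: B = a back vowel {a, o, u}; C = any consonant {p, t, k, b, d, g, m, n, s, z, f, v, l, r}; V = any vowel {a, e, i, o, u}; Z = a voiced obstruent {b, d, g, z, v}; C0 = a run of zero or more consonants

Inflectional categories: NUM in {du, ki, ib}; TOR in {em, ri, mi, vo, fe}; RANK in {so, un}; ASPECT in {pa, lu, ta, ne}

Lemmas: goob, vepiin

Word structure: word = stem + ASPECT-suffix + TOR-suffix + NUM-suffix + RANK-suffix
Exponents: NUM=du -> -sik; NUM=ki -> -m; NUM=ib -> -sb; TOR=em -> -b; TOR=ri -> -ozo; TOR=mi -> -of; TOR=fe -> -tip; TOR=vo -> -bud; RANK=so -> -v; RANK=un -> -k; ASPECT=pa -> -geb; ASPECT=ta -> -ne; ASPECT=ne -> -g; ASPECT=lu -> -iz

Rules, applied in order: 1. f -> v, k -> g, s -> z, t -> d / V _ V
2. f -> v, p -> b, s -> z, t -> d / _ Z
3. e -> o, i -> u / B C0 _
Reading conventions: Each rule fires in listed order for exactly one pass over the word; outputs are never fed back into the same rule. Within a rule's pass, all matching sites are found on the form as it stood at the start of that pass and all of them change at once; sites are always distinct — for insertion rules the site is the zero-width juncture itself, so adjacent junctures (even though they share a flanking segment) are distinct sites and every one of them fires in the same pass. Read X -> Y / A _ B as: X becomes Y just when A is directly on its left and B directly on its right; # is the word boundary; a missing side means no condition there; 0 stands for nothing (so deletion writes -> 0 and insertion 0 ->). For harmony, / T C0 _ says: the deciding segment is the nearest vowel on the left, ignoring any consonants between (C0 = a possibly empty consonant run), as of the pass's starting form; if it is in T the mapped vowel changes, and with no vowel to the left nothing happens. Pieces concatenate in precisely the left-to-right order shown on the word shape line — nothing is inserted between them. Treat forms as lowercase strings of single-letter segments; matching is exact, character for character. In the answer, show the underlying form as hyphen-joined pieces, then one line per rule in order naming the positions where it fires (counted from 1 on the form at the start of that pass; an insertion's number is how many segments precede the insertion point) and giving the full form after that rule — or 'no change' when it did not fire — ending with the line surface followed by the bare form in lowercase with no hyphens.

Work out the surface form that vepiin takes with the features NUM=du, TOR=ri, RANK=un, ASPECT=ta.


underlying: vepiin-ne-ozo-sik-k
1. f -> v, k -> g, s -> z, t -> d / V _ V: fires at position(s) 12: vepiinneozozikk
2. f -> v, p -> b, s -> z, t -> d / _ Z: no change
3. e -> o, i -> u / B C0 _: fires at position(s) 13: vepiinneozozukk
surface: vepiinneozozukk


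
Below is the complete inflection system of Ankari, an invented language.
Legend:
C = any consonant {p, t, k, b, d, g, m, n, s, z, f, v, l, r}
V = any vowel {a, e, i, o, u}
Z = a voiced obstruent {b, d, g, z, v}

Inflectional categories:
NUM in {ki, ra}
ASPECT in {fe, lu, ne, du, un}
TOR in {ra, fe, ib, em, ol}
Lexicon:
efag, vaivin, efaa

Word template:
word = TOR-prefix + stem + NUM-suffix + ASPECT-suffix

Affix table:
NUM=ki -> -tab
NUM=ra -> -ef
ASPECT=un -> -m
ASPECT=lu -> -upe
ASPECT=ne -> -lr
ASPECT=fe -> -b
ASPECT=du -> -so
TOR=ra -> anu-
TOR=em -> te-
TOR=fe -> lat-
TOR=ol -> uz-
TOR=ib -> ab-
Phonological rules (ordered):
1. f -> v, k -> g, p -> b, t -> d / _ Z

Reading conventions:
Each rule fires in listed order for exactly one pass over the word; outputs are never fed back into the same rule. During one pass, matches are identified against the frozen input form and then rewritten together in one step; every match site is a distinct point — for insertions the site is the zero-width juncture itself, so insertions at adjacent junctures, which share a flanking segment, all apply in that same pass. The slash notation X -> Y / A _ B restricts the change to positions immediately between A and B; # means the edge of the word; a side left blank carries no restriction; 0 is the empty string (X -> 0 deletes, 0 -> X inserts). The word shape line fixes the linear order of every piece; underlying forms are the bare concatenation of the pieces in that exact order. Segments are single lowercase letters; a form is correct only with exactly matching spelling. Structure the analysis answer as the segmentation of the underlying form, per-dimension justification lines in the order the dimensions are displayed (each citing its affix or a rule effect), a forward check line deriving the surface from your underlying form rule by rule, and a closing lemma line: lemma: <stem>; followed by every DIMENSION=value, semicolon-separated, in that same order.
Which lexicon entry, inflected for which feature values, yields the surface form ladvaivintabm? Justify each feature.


underlying: lat-vaivin-tab-m
NUM=ki - signalled by the affix -tab
ASPECT=un - signalled by the affix -m
TOR=fe - signalled by the affix lat-
check: latvaivintabm -> ladvaivintabm
lemma: vaivin; NUM=ki; ASPECT=un; TOR=fe
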